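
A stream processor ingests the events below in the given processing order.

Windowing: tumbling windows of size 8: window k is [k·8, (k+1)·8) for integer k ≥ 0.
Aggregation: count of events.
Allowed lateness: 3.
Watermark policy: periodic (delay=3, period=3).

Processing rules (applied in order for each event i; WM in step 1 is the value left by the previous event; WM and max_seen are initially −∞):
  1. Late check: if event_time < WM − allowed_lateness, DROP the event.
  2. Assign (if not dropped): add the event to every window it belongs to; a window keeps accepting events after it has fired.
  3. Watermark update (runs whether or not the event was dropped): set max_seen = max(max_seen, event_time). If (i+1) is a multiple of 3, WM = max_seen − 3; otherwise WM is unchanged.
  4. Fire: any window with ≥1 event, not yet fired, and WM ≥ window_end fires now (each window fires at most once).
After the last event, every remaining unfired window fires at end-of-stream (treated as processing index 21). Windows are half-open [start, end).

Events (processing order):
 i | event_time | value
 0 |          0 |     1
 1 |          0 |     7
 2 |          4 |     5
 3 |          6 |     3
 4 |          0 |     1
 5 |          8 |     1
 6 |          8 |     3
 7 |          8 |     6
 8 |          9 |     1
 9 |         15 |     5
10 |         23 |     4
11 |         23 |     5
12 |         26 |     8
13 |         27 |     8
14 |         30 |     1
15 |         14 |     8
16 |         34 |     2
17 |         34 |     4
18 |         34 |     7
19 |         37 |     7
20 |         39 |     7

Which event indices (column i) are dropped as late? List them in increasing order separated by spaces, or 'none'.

15

i=0 t=0 v=1: → [0,8); WM=−∞
i=1 t=0 v=7: → [0,8); WM=−∞
i=2 t=4 v=5: → [0,8); WM=1
i=3 t=6 v=3: → [0,8); WM=1
i=4 t=0 v=1: → [0,8); WM=1
i=5 t=8 v=1: → [8,16); WM=5
i=6 t=8 v=3: → [8,16); WM=5
i=7 t=8 v=6: → [8,16); WM=5
i=8 t=9 v=1: → [8,16); WM=6
i=9 t=15 v=5: → [8,16); WM=6
i=10 t=23 v=4: → [16,24); WM=6
i=11 t=23 v=5: → [16,24); WM=20; [0,8) fires=5 [8,16) fires=5
i=12 t=26 v=8: → [24,32); WM=20
i=13 t=27 v=8: → [24,32); WM=20
i=14 t=30 v=1: → [24,32); WM=27; [16,24) fires=2
i=15 t=14 v=8: DROP (t<27-3); WM=27
i=16 t=34 v=2: → [32,40); WM=27
i=17 t=34 v=4: → [32,40); WM=31
i=18 t=34 v=7: → [32,40); WM=31
i=19 t=37 v=7: → [32,40); WM=31
i=20 t=39 v=7: → [32,40); WM=36; [24,32) fires=3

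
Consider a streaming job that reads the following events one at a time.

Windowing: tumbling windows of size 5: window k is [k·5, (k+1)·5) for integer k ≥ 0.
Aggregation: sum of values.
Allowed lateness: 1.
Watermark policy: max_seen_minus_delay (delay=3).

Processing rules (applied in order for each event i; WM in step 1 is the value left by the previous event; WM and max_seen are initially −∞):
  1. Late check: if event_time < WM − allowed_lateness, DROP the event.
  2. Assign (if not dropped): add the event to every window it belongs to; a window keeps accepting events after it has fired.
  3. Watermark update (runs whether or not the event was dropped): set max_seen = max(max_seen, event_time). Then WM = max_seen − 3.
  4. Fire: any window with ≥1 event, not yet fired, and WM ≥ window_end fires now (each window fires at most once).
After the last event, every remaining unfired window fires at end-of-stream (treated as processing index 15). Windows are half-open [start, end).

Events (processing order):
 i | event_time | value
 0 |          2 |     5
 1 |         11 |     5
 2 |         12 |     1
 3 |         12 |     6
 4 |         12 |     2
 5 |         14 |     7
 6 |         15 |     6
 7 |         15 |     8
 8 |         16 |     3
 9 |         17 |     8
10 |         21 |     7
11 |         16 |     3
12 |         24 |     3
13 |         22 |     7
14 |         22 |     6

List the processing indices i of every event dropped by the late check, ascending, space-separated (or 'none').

11

i=0 t=2 v=5: → [0,5); WM=-1
i=1 t=11 v=5: → [10,15); WM=8; [0,5) fires=5
i=2 t=12 v=1: → [10,15); WM=9
i=3 t=12 v=6: → [10,15); WM=9
i=4 t=12 v=2: → [10,15); WM=9
i=5 t=14 v=7: → [10,15); WM=11
i=6 t=15 v=6: → [15,20); WM=12
i=7 t=15 v=8: → [15,20); WM=12
i=8 t=16 v=3: → [15,20); WM=13
i=9 t=17 v=8: → [15,20); WM=14
i=10 t=21 v=7: → [20,25); WM=18; [10,15) fires=21
i=11 t=16 v=3: DROP (t<18-1); WM=18
i=12 t=24 v=3: → [20,25); WM=21; [15,20) fires=25
i=13 t=22 v=7: → [20,25); WM=21
i=14 t=22 v=6: → [20,25); WM=21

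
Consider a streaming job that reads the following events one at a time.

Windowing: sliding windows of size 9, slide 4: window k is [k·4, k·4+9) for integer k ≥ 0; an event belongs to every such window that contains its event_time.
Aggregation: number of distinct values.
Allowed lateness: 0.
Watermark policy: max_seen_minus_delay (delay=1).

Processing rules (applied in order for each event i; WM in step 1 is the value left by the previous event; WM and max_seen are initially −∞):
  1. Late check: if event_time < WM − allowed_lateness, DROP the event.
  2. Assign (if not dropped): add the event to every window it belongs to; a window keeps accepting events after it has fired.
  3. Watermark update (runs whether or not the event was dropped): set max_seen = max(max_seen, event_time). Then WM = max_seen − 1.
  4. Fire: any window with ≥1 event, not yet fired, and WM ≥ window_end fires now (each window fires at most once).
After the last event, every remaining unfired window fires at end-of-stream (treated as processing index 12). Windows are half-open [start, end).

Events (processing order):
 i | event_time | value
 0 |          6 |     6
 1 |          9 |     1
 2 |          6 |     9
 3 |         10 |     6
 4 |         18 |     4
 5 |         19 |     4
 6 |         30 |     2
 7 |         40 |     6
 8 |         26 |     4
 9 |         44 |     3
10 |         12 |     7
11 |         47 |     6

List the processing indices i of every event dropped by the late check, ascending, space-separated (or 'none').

2 8 10

i=0 t=6 v=6: → [4,13),[0,9); WM=5
i=1 t=9 v=1: → [8,17),[4,13); WM=8
i=2 t=6 v=9: DROP (t<8-0); WM=8
i=3 t=10 v=6: → [8,17),[4,13); WM=9; [0,9) fires=1
i=4 t=18 v=4: → [16,25),[12,21); WM=17; [4,13) fires=2 [8,17) fires=2
i=5 t=19 v=4: → [16,25),[12,21); WM=18
i=6 t=30 v=2: → [28,37),[24,33); WM=29; [12,21) fires=1 [16,25) fires=1
i=7 t=40 v=6: → [40,49),[36,45),[32,41); WM=39; [24,33) fires=1 [28,37) fires=1
i=8 t=26 v=4: DROP (t<39-0); WM=39
i=9 t=44 v=3: → [44,53),[40,49),[36,45); WM=43; [32,41) fires=1
i=10 t=12 v=7: DROP (t<43-0); WM=43
i=11 t=47 v=6: → [44,53),[40,49); WM=46; [36,45) fires=2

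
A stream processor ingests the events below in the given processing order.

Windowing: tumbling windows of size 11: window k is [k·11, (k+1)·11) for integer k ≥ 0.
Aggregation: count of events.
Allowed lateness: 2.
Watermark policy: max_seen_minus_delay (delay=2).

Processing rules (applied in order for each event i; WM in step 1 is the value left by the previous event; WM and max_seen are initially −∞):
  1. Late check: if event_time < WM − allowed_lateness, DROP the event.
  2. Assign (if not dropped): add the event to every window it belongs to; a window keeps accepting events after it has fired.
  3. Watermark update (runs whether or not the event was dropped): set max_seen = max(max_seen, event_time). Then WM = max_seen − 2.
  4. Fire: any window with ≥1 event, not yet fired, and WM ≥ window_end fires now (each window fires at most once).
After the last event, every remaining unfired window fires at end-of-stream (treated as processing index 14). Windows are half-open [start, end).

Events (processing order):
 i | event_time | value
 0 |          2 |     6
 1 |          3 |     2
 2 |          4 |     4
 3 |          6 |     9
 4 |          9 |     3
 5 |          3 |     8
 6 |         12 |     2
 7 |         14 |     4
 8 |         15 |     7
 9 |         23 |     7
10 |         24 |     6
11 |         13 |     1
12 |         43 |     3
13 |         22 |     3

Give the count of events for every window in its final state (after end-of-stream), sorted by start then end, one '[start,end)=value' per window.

[0,11)=5 [11,22)=3 [22,33)=2 [33,44)=1

i=0 t=2 v=6: → [0,11); WM=0
i=1 t=3 v=2: → [0,11); WM=1
i=2 t=4 v=4: → [0,11); WM=2
i=3 t=6 v=9: → [0,11); WM=4
i=4 t=9 v=3: → [0,11); WM=7
i=5 t=3 v=8: DROP (t<7-2); WM=7
i=6 t=12 v=2: → [11,22); WM=10
i=7 t=14 v=4: → [11,22); WM=12; [0,11) fires=5
i=8 t=15 v=7: → [11,22); WM=13
i=9 t=23 v=7: → [22,33); WM=21
i=10 t=24 v=6: → [22,33); WM=22; [11,22) fires=3
i=11 t=13 v=1: DROP (t<22-2); WM=22
i=12 t=43 v=3: → [33,44); WM=41; [22,33) fires=2
i=13 t=22 v=3: DROP (t<41-2); WM=41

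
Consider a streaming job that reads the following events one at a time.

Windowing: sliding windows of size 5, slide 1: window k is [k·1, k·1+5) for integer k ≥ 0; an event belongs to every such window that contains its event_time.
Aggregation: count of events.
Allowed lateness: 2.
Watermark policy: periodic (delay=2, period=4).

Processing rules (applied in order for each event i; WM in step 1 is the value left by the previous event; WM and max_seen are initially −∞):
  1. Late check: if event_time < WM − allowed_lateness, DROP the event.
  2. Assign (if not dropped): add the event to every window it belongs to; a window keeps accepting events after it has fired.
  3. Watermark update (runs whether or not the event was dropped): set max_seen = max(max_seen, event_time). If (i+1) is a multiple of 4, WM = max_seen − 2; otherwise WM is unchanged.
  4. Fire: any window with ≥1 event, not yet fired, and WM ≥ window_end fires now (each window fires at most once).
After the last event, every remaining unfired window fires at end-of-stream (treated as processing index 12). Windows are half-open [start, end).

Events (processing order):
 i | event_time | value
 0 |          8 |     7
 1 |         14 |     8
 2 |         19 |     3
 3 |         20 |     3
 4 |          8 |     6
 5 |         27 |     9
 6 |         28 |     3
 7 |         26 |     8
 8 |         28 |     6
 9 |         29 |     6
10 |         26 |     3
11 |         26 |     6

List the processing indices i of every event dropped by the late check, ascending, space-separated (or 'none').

i=0 t=8 v=7: → [8,13),[7,12),[6,11),[5,10),[4,9); WM=−∞
i=1 t=14 v=8: → [14,19),[13,18),[12,17),[11,16),[10,15); WM=−∞
i=2 t=19 v=3: → [19,24),[18,23),[17,22),[16,21),[15,20); WM=−∞
i=3 t=20 v=3: → [20,25),[19,24),[18,23),[17,22),[16,21); WM=18; [4,9) fires=1 [5,10) fires=1 [6,11) fires=1 [7,12) fires=1 [8,13) fires=1 [10,15) fires=1 [11,16) fires=1 [12,17) fires=1 [13,18) fires=1
i=4 t=8 v=6: DROP (t<18-2); WM=18
i=5 t=27 v=9: → [27,32),[26,31),[25,30),[24,29),[23,28); WM=18
i=6 t=28 v=3: → [28,33),[27,32),[26,31),[25,30),[24,29); WM=18
i=7 t=26 v=8: → [26,31),[25,30),[24,29),[23,28),[22,27); WM=26; [14,19) fires=1 [15,20) fires=1 [16,21) fires=2 [17,22) fires=2 [18,23) fires=2 [19,24) fires=2 [20,25) fires=1
i=8 t=28 v=6: → [28,33),[27,32),[26,31),[25,30),[24,29); WM=26
i=9 t=29 v=6: → [29,34),[28,33),[27,32),[26,31),[25,30); WM=26
i=10 t=26 v=3: → [26,31),[25,30),[24,29),[23,28),[22,27); WM=26
i=11 t=26 v=6: → [26,31),[25,30),[24,29),[23,28),[22,27); WM=27; [22,27) fires=3

4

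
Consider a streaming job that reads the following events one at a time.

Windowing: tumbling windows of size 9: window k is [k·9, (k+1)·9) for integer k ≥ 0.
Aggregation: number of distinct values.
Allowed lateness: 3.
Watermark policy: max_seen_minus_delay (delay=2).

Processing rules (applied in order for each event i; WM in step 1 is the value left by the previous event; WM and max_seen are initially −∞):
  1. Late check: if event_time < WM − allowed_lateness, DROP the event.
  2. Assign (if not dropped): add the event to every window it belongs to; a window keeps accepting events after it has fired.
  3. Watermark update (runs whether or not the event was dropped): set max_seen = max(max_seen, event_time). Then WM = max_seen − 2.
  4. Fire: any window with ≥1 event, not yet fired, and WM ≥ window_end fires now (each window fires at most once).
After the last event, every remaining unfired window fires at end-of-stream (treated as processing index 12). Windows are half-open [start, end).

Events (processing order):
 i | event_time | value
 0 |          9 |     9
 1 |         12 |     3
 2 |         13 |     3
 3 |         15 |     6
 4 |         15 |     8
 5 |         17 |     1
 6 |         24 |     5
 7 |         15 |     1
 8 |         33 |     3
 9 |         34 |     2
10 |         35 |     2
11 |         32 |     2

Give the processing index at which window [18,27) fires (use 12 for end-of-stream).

8

i=0 t=9 v=9: → [9,18); WM=7
i=1 t=12 v=3: → [9,18); WM=10
i=2 t=13 v=3: → [9,18); WM=11
i=3 t=15 v=6: → [9,18); WM=13
i=4 t=15 v=8: → [9,18); WM=13
i=5 t=17 v=1: → [9,18); WM=15
i=6 t=24 v=5: → [18,27); WM=22; [9,18) fires=5
i=7 t=15 v=1: DROP (t<22-3); WM=22
i=8 t=33 v=3: → [27,36); WM=31; [18,27) fires=1
i=9 t=34 v=2: → [27,36); WM=32
i=10 t=35 v=2: → [27,36); WM=33
i=11 t=32 v=2: → [27,36); WM=33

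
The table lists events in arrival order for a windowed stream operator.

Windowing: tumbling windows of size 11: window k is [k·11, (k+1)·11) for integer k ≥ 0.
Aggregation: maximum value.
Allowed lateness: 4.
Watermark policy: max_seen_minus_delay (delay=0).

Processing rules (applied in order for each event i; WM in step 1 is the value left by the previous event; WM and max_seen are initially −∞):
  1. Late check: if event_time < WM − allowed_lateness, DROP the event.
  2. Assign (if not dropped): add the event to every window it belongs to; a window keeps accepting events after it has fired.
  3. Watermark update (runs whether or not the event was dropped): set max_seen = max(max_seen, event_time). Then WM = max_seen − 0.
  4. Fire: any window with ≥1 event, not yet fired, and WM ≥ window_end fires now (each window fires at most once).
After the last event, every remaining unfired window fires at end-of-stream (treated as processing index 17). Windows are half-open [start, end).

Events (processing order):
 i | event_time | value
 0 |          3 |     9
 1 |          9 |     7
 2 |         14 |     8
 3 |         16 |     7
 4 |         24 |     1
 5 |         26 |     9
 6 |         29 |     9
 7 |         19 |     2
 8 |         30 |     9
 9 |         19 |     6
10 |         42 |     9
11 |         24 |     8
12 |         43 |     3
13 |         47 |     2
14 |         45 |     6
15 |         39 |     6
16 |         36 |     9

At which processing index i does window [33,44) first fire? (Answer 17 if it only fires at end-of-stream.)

i=0 t=3 v=9: → [0,11); WM=3
i=1 t=9 v=7: → [0,11); WM=9
i=2 t=14 v=8: → [11,22); WM=14; [0,11) fires=9
i=3 t=16 v=7: → [11,22); WM=16
i=4 t=24 v=1: → [22,33); WM=24; [11,22) fires=8
i=5 t=26 v=9: → [22,33); WM=26
i=6 t=29 v=9: → [22,33); WM=29
i=7 t=19 v=2: DROP (t<29-4); WM=29
i=8 t=30 v=9: → [22,33); WM=30
i=9 t=19 v=6: DROP (t<30-4); WM=30
i=10 t=42 v=9: → [33,44); WM=42; [22,33) fires=9
i=11 t=24 v=8: DROP (t<42-4); WM=42
i=12 t=43 v=3: → [33,44); WM=43
i=13 t=47 v=2: → [44,55); WM=47; [33,44) fires=9
i=14 t=45 v=6: → [44,55); WM=47
i=15 t=39 v=6: DROP (t<47-4); WM=47
i=16 t=36 v=9: DROP (t<47-4); WM=47

13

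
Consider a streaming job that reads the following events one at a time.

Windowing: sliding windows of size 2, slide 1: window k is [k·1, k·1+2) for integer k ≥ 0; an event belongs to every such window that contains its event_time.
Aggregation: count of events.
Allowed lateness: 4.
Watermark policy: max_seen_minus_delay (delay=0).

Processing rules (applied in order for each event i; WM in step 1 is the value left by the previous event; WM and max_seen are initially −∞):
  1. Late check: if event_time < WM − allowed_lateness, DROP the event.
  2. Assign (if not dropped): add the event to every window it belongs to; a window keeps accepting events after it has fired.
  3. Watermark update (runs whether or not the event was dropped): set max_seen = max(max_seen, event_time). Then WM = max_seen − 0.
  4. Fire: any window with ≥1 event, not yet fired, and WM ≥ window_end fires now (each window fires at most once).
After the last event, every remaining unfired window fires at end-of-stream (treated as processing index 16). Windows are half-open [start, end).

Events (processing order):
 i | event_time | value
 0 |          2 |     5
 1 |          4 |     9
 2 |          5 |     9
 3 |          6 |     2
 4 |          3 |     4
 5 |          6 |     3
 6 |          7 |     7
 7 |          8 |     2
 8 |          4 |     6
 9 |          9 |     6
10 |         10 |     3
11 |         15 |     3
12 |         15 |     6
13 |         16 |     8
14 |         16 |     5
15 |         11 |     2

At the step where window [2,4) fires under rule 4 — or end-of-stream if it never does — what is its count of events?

i=0 t=2 v=5: → [2,4),[1,3); WM=2
i=1 t=4 v=9: → [4,6),[3,5); WM=4; [1,3) fires=1 [2,4) fires=1
i=2 t=5 v=9: → [5,7),[4,6); WM=5; [3,5) fires=1
i=3 t=6 v=2: → [6,8),[5,7); WM=6; [4,6) fires=2
i=4 t=3 v=4: → [3,5),[2,4); WM=6
i=5 t=6 v=3: → [6,8),[5,7); WM=6
i=6 t=7 v=7: → [7,9),[6,8); WM=7; [5,7) fires=3
i=7 t=8 v=2: → [8,10),[7,9); WM=8; [6,8) fires=3
i=8 t=4 v=6: → [4,6),[3,5); WM=8
i=9 t=9 v=6: → [9,11),[8,10); WM=9; [7,9) fires=2
i=10 t=10 v=3: → [10,12),[9,11); WM=10; [8,10) fires=2
i=11 t=15 v=3: → [15,17),[14,16); WM=15; [9,11) fires=2 [10,12) fires=1
i=12 t=15 v=6: → [15,17),[14,16); WM=15
i=13 t=16 v=8: → [16,18),[15,17); WM=16; [14,16) fires=2
i=14 t=16 v=5: → [16,18),[15,17); WM=16
i=15 t=11 v=2: DROP (t<16-4); WM=16

1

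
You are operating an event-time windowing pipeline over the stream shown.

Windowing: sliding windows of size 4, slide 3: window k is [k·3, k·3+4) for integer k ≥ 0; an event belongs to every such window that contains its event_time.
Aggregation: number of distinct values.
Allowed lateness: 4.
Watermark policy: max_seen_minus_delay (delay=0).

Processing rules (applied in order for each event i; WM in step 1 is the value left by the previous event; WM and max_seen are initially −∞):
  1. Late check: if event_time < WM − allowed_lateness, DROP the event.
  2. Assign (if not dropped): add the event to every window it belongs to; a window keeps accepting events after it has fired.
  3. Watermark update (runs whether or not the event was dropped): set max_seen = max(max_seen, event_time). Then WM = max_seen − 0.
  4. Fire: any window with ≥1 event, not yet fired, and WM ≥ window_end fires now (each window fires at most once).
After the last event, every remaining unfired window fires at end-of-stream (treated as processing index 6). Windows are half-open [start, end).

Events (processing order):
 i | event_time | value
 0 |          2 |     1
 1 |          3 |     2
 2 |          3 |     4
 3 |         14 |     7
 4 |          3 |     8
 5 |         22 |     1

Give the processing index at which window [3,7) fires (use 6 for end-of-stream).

3

i=0 t=2 v=1: → [0,4); WM=2
i=1 t=3 v=2: → [3,7),[0,4); WM=3
i=2 t=3 v=4: → [3,7),[0,4); WM=3
i=3 t=14 v=7: → [12,16); WM=14; [0,4) fires=3 [3,7) fires=2
i=4 t=3 v=8: DROP (t<14-4); WM=14
i=5 t=22 v=1: → [21,25); WM=22; [12,16) fires=1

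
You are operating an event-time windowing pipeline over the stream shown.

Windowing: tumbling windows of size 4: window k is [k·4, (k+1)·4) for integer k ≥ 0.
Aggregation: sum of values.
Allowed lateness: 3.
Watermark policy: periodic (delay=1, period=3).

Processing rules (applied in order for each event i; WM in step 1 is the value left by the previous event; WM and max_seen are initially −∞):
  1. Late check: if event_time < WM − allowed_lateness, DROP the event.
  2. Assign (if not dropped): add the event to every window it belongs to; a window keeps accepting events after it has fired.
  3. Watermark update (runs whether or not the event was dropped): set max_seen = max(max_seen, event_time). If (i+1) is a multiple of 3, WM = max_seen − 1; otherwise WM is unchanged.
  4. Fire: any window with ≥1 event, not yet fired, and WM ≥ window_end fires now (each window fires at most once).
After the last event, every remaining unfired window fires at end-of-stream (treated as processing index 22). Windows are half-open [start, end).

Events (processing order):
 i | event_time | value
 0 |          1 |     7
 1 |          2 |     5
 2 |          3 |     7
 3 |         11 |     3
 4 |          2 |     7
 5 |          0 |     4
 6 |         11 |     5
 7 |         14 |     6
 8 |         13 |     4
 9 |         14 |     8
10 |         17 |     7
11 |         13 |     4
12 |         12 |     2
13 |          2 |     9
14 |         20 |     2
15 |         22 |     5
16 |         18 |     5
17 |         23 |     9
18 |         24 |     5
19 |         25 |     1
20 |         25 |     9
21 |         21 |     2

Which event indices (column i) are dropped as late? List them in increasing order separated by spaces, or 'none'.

i=0 t=1 v=7: → [0,4); WM=−∞
i=1 t=2 v=5: → [0,4); WM=−∞
i=2 t=3 v=7: → [0,4); WM=2
i=3 t=11 v=3: → [8,12); WM=2
i=4 t=2 v=7: → [0,4); WM=2
i=5 t=0 v=4: → [0,4); WM=10; [0,4) fires=30
i=6 t=11 v=5: → [8,12); WM=10
i=7 t=14 v=6: → [12,16); WM=10
i=8 t=13 v=4: → [12,16); WM=13; [8,12) fires=8
i=9 t=14 v=8: → [12,16); WM=13
i=10 t=17 v=7: → [16,20); WM=13
i=11 t=13 v=4: → [12,16); WM=16; [12,16) fires=22
i=12 t=12 v=2: DROP (t<16-3); WM=16
i=13 t=2 v=9: DROP (t<16-3); WM=16
i=14 t=20 v=2: → [20,24); WM=19
i=15 t=22 v=5: → [20,24); WM=19
i=16 t=18 v=5: → [16,20); WM=19
i=17 t=23 v=9: → [20,24); WM=22; [16,20) fires=12
i=18 t=24 v=5: → [24,28); WM=22
i=19 t=25 v=1: → [24,28); WM=22
i=20 t=25 v=9: → [24,28); WM=24; [20,24) fires=16
i=21 t=21 v=2: → [20,24); WM=24

12 13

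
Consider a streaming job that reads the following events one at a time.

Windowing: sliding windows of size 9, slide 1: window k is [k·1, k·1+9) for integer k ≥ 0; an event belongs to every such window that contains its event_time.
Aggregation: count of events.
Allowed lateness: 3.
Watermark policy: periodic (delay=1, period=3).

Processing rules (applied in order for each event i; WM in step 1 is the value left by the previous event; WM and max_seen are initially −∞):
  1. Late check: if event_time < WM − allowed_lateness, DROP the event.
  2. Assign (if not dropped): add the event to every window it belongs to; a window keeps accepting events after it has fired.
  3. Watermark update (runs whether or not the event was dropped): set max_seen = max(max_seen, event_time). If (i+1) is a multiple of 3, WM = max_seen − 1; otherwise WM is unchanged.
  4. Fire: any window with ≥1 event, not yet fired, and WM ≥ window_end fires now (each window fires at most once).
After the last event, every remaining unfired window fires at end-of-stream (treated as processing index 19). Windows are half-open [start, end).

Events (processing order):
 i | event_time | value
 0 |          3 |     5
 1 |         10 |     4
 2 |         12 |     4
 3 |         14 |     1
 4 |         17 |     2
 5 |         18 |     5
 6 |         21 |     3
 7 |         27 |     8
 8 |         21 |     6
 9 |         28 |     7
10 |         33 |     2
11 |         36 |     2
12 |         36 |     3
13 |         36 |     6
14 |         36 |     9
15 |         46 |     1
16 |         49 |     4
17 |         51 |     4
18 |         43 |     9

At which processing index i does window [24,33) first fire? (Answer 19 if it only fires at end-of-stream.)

11

i=0 t=3 v=5: → [3,12),[2,11),[1,10),[0,9); WM=−∞
i=1 t=10 v=4: → [10,19),[9,18),[8,17),[7,16),[6,15),[5,14),[4,13),[3,12),[2,11); WM=−∞
i=2 t=12 v=4: → [12,21),[11,20),[10,19),[9,18),[8,17),[7,16),[6,15),[5,14),[4,13); WM=11; [0,9) fires=1 [1,10) fires=1 [2,11) fires=2
i=3 t=14 v=1: → [14,23),[13,22),[12,21),[11,20),[10,19),[9,18),[8,17),[7,16),[6,15); WM=11
i=4 t=17 v=2: → [17,26),[16,25),[15,24),[14,23),[13,22),[12,21),[11,20),[10,19),[9,18); WM=11
i=5 t=18 v=5: → [18,27),[17,26),[16,25),[15,24),[14,23),[13,22),[12,21),[11,20),[10,19); WM=17; [3,12) fires=2 [4,13) fires=2 [5,14) fires=2 [6,15) fires=3 [7,16) fires=3 [8,17) fires=3
i=6 t=21 v=3: → [21,30),[20,29),[19,28),[18,27),[17,26),[16,25),[15,24),[14,23),[13,22); WM=17
i=7 t=27 v=8: → [27,36),[26,35),[25,34),[24,33),[23,32),[22,31),[21,30),[20,29),[19,28); WM=17
i=8 t=21 v=6: → [21,30),[20,29),[19,28),[18,27),[17,26),[16,25),[15,24),[14,23),[13,22); WM=26; [9,18) fires=4 [10,19) fires=5 [11,20) fires=4 [12,21) fires=4 [13,22) fires=5 [14,23) fires=5 [15,24) fires=4 [16,25) fires=4 [17,26) fires=4
i=9 t=28 v=7: → [28,37),[27,36),[26,35),[25,34),[24,33),[23,32),[22,31),[21,30),[20,29); WM=26
i=10 t=33 v=2: → [33,42),[32,41),[31,40),[30,39),[29,38),[28,37),[27,36),[26,35),[25,34); WM=26
i=11 t=36 v=2: → [36,45),[35,44),[34,43),[33,42),[32,41),[31,40),[30,39),[29,38),[28,37); WM=35; [18,27) fires=3 [19,28) fires=3 [20,29) fires=4 [21,30) fires=4 [22,31) fires=2 [23,32) fires=2 [24,33) fires=2 [25,34) fires=3 [26,35) fires=3
i=12 t=36 v=3: → [36,45),[35,44),[34,43),[33,42),[32,41),[31,40),[30,39),[29,38),[28,37); WM=35
i=13 t=36 v=6: → [36,45),[35,44),[34,43),[33,42),[32,41),[31,40),[30,39),[29,38),[28,37); WM=35
i=14 t=36 v=9: → [36,45),[35,44),[34,43),[33,42),[32,41),[31,40),[30,39),[29,38),[28,37); WM=35
i=15 t=46 v=1: → [46,55),[45,54),[44,53),[43,52),[42,51),[41,50),[40,49),[39,48),[38,47); WM=35
i=16 t=49 v=4: → [49,58),[48,57),[47,56),[46,55),[45,54),[44,53),[43,52),[42,51),[41,50); WM=35
i=17 t=51 v=4: → [51,60),[50,59),[49,58),[48,57),[47,56),[46,55),[45,54),[44,53),[43,52); WM=50; [27,36) fires=3 [28,37) fires=6 [29,38) fires=5 [30,39) fires=5 [31,40) fires=5 [32,41) fires=5 [33,42) fires=5 [34,43) fires=4 [35,44) fires=4 [36,45) fires=4 [38,47) fires=1 [39,48) fires=1 [40,49) fires=1 [41,50) fires=2
i=18 t=43 v=9: DROP (t<50-3); WM=50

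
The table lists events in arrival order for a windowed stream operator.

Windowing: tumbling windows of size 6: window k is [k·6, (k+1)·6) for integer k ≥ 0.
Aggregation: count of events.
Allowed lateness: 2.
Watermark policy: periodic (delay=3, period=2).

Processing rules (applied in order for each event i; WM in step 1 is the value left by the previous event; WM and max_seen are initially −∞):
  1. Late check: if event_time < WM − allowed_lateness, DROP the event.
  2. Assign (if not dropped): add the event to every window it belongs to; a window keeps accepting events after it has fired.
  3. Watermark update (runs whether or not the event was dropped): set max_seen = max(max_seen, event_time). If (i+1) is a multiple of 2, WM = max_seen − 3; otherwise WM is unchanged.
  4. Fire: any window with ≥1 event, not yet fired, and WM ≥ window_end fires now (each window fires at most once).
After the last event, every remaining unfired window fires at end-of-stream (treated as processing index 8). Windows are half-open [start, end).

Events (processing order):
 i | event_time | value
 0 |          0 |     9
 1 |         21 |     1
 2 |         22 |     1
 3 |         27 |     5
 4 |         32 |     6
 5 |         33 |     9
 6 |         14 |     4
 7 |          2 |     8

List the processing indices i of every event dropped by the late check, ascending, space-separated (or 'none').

6 7

i=0 t=0 v=9: → [0,6); WM=−∞
i=1 t=21 v=1: → [18,24); WM=18; [0,6) fires=1
i=2 t=22 v=1: → [18,24); WM=18
i=3 t=27 v=5: → [24,30); WM=24; [18,24) fires=2
i=4 t=32 v=6: → [30,36); WM=24
i=5 t=33 v=9: → [30,36); WM=30; [24,30) fires=1
i=6 t=14 v=4: DROP (t<30-2); WM=30
i=7 t=2 v=8: DROP (t<30-2); WM=30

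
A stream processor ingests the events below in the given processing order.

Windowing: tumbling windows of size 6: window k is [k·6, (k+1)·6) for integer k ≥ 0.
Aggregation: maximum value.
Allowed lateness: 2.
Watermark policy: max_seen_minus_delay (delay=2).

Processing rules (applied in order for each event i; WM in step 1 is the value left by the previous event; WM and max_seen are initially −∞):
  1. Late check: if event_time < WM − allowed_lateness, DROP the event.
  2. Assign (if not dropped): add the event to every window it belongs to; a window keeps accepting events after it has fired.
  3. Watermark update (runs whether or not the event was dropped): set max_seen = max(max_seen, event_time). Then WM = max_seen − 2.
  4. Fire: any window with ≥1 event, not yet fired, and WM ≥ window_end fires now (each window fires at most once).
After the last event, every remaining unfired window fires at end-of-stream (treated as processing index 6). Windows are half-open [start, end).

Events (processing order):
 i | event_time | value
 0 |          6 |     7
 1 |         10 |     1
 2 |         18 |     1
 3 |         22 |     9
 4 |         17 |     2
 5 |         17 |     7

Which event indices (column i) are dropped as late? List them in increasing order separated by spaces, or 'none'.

i=0 t=6 v=7: → [6,12); WM=4
i=1 t=10 v=1: → [6,12); WM=8
i=2 t=18 v=1: → [18,24); WM=16; [6,12) fires=7
i=3 t=22 v=9: → [18,24); WM=20
i=4 t=17 v=2: DROP (t<20-2); WM=20
i=5 t=17 v=7: DROP (t<20-2); WM=20

4 5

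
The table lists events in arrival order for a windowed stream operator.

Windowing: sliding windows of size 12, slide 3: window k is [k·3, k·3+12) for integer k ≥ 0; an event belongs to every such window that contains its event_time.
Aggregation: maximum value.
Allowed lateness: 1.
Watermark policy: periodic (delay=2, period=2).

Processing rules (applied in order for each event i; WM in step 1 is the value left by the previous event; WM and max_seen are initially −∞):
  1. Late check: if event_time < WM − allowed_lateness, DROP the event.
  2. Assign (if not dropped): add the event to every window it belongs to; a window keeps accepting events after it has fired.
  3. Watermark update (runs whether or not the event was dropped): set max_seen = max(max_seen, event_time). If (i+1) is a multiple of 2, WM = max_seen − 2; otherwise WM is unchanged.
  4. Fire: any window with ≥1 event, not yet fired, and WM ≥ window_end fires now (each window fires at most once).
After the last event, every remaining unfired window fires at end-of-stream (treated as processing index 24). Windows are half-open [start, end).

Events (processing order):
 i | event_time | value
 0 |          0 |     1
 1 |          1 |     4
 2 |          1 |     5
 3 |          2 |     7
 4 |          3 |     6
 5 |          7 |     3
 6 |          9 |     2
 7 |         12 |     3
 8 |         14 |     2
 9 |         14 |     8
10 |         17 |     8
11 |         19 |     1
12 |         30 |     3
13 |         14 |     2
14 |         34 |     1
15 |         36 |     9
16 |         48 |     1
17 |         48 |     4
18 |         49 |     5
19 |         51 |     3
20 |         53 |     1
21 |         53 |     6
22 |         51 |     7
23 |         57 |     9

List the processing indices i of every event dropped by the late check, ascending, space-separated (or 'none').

13

i=0 t=0 v=1: → [0,12); WM=−∞
i=1 t=1 v=4: → [0,12); WM=-1
i=2 t=1 v=5: → [0,12); WM=-1
i=3 t=2 v=7: → [0,12); WM=0
i=4 t=3 v=6: → [3,15),[0,12); WM=0
i=5 t=7 v=3: → [6,18),[3,15),[0,12); WM=5
i=6 t=9 v=2: → [9,21),[6,18),[3,15),[0,12); WM=5
i=7 t=12 v=3: → [12,24),[9,21),[6,18),[3,15); WM=10
i=8 t=14 v=2: → [12,24),[9,21),[6,18),[3,15); WM=10
i=9 t=14 v=8: → [12,24),[9,21),[6,18),[3,15); WM=12; [0,12) fires=7
i=10 t=17 v=8: → [15,27),[12,24),[9,21),[6,18); WM=12
i=11 t=19 v=1: → [18,30),[15,27),[12,24),[9,21); WM=17; [3,15) fires=8
i=12 t=30 v=3: → [30,42),[27,39),[24,36),[21,33); WM=17
i=13 t=14 v=2: DROP (t<17-1); WM=28; [6,18) fires=8 [9,21) fires=8 [12,24) fires=8 [15,27) fires=8
i=14 t=34 v=1: → [33,45),[30,42),[27,39),[24,36); WM=28
i=15 t=36 v=9: → [36,48),[33,45),[30,42),[27,39); WM=34; [18,30) fires=1 [21,33) fires=3
i=16 t=48 v=1: → [48,60),[45,57),[42,54),[39,51); WM=34
i=17 t=48 v=4: → [48,60),[45,57),[42,54),[39,51); WM=46; [24,36) fires=3 [27,39) fires=9 [30,42) fires=9 [33,45) fires=9
i=18 t=49 v=5: → [48,60),[45,57),[42,54),[39,51); WM=46
i=19 t=51 v=3: → [51,63),[48,60),[45,57),[42,54); WM=49; [36,48) fires=9
i=20 t=53 v=1: → [51,63),[48,60),[45,57),[42,54); WM=49
i=21 t=53 v=6: → [51,63),[48,60),[45,57),[42,54); WM=51; [39,51) fires=5
i=22 t=51 v=7: → [51,63),[48,60),[45,57),[42,54); WM=51
i=23 t=57 v=9: → [57,69),[54,66),[51,63),[48,60); WM=55; [42,54) fires=7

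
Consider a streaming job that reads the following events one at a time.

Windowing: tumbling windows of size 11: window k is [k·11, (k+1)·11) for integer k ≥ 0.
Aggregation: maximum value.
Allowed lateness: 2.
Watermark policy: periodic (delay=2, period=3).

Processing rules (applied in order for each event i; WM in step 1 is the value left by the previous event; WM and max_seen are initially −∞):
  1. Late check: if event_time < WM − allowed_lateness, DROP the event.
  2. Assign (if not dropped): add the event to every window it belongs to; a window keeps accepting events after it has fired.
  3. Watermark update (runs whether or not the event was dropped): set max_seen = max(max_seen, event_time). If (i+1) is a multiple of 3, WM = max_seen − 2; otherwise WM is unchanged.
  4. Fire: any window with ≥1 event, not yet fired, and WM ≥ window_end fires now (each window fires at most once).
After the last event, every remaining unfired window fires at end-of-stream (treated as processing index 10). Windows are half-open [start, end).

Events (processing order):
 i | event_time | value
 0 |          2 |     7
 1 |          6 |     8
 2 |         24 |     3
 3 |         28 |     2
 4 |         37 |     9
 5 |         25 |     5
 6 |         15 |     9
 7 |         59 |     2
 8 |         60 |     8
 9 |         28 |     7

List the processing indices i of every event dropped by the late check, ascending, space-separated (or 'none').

6 9

i=0 t=2 v=7: → [0,11); WM=−∞
i=1 t=6 v=8: → [0,11); WM=−∞
i=2 t=24 v=3: → [22,33); WM=22; [0,11) fires=8
i=3 t=28 v=2: → [22,33); WM=22
i=4 t=37 v=9: → [33,44); WM=22
i=5 t=25 v=5: → [22,33); WM=35; [22,33) fires=5
i=6 t=15 v=9: DROP (t<35-2); WM=35
i=7 t=59 v=2: → [55,66); WM=35
i=8 t=60 v=8: → [55,66); WM=58; [33,44) fires=9
i=9 t=28 v=7: DROP (t<58-2); WM=58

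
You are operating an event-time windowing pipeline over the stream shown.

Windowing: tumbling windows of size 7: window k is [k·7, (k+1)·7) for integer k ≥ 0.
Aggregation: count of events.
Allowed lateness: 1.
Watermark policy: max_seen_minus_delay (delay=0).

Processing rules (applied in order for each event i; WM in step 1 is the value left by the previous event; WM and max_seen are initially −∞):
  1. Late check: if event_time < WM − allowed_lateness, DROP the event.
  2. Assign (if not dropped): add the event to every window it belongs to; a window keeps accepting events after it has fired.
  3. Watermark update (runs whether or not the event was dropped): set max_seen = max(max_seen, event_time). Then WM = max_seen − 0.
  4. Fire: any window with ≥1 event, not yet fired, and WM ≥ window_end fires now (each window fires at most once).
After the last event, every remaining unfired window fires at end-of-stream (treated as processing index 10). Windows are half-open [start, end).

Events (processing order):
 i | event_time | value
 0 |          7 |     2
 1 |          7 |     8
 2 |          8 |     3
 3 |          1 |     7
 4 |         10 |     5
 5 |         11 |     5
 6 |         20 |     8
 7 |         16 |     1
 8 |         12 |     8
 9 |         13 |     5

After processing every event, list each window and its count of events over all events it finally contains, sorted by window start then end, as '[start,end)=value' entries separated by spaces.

[7,14)=5 [14,21)=1

i=0 t=7 v=2: → [7,14); WM=7
i=1 t=7 v=8: → [7,14); WM=7
i=2 t=8 v=3: → [7,14); WM=8
i=3 t=1 v=7: DROP (t<8-1); WM=8
i=4 t=10 v=5: → [7,14); WM=10
i=5 t=11 v=5: → [7,14); WM=11
i=6 t=20 v=8: → [14,21); WM=20; [7,14) fires=5
i=7 t=16 v=1: DROP (t<20-1); WM=20
i=8 t=12 v=8: DROP (t<20-1); WM=20
i=9 t=13 v=5: DROP (t<20-1); WM=20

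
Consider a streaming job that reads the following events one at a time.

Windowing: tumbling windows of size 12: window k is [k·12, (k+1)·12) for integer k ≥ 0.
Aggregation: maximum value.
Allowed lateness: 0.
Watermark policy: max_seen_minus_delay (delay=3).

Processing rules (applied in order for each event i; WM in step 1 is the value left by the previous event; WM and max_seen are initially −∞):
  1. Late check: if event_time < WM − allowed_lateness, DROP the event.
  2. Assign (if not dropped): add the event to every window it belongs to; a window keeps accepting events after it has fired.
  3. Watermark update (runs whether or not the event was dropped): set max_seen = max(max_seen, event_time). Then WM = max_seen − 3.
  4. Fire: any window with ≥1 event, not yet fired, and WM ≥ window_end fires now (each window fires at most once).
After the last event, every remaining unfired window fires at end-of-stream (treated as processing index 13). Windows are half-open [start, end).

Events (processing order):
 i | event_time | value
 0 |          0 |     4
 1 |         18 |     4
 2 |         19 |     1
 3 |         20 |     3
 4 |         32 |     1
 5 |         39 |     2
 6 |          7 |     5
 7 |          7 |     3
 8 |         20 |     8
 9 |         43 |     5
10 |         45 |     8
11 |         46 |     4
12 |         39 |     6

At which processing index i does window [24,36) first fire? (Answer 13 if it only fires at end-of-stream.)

5

i=0 t=0 v=4: → [0,12); WM=-3
i=1 t=18 v=4: → [12,24); WM=15; [0,12) fires=4
i=2 t=19 v=1: → [12,24); WM=16
i=3 t=20 v=3: → [12,24); WM=17
i=4 t=32 v=1: → [24,36); WM=29; [12,24) fires=4
i=5 t=39 v=2: → [36,48); WM=36; [24,36) fires=1
i=6 t=7 v=5: DROP (t<36-0); WM=36
i=7 t=7 v=3: DROP (t<36-0); WM=36
i=8 t=20 v=8: DROP (t<36-0); WM=36
i=9 t=43 v=5: → [36,48); WM=40
i=10 t=45 v=8: → [36,48); WM=42
i=11 t=46 v=4: → [36,48); WM=43
i=12 t=39 v=6: DROP (t<43-0); WM=43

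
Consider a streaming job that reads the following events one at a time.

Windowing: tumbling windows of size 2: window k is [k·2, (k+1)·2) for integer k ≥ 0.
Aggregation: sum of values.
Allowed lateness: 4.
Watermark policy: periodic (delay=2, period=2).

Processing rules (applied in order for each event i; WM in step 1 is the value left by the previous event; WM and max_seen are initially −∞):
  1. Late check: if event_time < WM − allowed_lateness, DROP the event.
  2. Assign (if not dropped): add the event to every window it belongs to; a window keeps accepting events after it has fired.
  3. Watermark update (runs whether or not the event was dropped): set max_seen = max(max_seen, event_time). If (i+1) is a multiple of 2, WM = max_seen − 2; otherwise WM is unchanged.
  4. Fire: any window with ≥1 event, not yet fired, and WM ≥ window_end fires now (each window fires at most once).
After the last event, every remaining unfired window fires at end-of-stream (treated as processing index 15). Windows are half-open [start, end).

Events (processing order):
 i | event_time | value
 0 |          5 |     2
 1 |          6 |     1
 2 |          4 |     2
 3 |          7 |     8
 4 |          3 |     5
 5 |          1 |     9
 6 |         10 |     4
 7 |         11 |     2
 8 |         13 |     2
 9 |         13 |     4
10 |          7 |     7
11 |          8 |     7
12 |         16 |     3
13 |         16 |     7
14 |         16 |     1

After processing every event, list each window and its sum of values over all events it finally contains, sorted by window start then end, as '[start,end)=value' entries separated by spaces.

[0,2)=9 [2,4)=5 [4,6)=4 [6,8)=16 [8,10)=7 [10,12)=6 [12,14)=6 [16,18)=11

i=0 t=5 v=2: → [4,6); WM=−∞
i=1 t=6 v=1: → [6,8); WM=4
i=2 t=4 v=2: → [4,6); WM=4
i=3 t=7 v=8: → [6,8); WM=5
i=4 t=3 v=5: → [2,4); WM=5; [2,4) fires=5
i=5 t=1 v=9: → [0,2); WM=5; [0,2) fires=9
i=6 t=10 v=4: → [10,12); WM=5
i=7 t=11 v=2: → [10,12); WM=9; [4,6) fires=4 [6,8) fires=9
i=8 t=13 v=2: → [12,14); WM=9
i=9 t=13 v=4: → [12,14); WM=11
i=10 t=7 v=7: → [6,8); WM=11
i=11 t=8 v=7: → [8,10); WM=11; [8,10) fires=7
i=12 t=16 v=3: → [16,18); WM=11
i=13 t=16 v=7: → [16,18); WM=14; [10,12) fires=6 [12,14) fires=6
i=14 t=16 v=1: → [16,18); WM=14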